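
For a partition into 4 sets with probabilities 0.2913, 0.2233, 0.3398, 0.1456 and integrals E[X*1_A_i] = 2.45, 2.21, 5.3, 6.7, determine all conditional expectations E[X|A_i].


For each cell A_i: E[X|A_i] = E[X*1_A_i] / P(A_i)
Step 1: E[X|A_1] = 2.45 / 0.2913 = 8.410573
Step 2: E[X|A_2] = 2.21 / 0.2233 = 9.897
Step 3: E[X|A_3] = 5.3 / 0.3398 = 15.59741
Step 4: E[X|A_4] = 6.7 / 0.1456 = 46.016484
Verification: E[X] = sum E[X*1_A_i] = 2.45 + 2.21 + 5.3 + 6.7 = 16.66


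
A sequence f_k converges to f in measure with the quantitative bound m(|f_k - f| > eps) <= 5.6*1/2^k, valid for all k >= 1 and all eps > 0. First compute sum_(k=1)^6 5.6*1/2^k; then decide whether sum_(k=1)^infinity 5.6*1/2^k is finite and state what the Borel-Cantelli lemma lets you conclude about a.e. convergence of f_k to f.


Step 1: List the terms 5.6*1/2^k for k = 1 to 6:
  k=1: 2.8
  k=2: 1.4
  k=3: 0.7
  k=4: 0.35
  k=5: 0.175
  k=6: 0.0875
Step 2: Partial sum = 2.8 + 1.4 + 0.7 + 0.35 + 0.175 + 0.0875
     = 5.5125
Step 3: The full series sum_(k>=1) 5.6*1/2^k converges (geometric series with ratio 1/2 < 1; a constant multiple of a convergent series converges).
Step 4: Fix eps > 0. Since sum_k m(|f_k - f| > eps) < infinity, the Borel-Cantelli lemma gives
        m(limsup_k {|f_k - f| > eps}) = 0, i.e. for a.e. x, |f_k(x) - f(x)| <= eps for all large k.
        Applying this with eps = 1/j for j = 1, 2, ... and intersecting the countably many full-measure sets,
        for a.e. x we get limsup_k |f_k(x) - f(x)| <= 1/j for every j, hence f_k -> f almost everywhere.
Conclusion: series converges; Borel-Cantelli yields f_k -> f a.e.


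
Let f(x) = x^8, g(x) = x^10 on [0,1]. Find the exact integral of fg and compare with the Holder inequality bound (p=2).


Step 1: Exact integral of f*g = integral(x^18, 0, 1) = 1/19
     = 0.052632
Step 2: Holder bound with p=2, q=2:
  ||f||_p = (integral x^16 dx)^(1/2) = (1/17)^(1/2) = 0.242536
  ||g||_q = (integral x^20 dx)^(1/2) = (1/21)^(1/2) = 0.218218
Step 3: Holder bound = ||f||_p * ||g||_q = 0.242536 * 0.218218 = 0.052926
Verification: 0.052632 <= 0.052926 (Holder holds)


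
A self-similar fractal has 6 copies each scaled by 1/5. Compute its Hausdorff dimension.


For a self-similar set with N copies scaled by 1/r:
dim_H = log(N)/log(r) = log(6)/log(5)
= 1.791759/1.609438
= 1.113283


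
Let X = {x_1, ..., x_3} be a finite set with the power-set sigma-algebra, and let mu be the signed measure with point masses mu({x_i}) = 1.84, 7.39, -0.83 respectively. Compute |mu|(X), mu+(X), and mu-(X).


Step 1: Every measurable set is a union of atoms (the cells / points), so a Hahn decomposition is
  obtained by grouping atoms by sign: P = union of atoms with mu > 0, N = union of the remaining atoms.
  Atoms in P (indices): 1, 2;  atoms in N (indices): 3
  Positive values: 1.84, 7.39
  Negative values: -0.83
Step 2: mu+(X) = mu(P) = sum of positive atom values = 9.23
Step 3: mu-(X) = -mu(N) = sum of |negative atom values| = 0.83
Step 4: |mu|(X) = mu+(X) + mu-(X) = 9.23 + 0.83 = 10.06


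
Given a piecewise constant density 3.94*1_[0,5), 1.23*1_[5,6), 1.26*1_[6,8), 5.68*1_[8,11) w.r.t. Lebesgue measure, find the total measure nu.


Integrate each piece of the Radon-Nikodym derivative:
Step 1: integral_0^5 3.94 dx = 3.94*(5-0) = 3.94*5 = 19.7
Step 2: integral_5^6 1.23 dx = 1.23*(6-5) = 1.23*1 = 1.23
Step 3: integral_6^8 1.26 dx = 1.26*(8-6) = 1.26*2 = 2.52
Step 4: integral_8^11 5.68 dx = 5.68*(11-8) = 5.68*3 = 17.04
Total: 19.7 + 1.23 + 2.52 + 17.04 = 40.49


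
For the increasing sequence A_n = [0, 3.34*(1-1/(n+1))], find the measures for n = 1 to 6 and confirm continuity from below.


By continuity of measure from below: if A_n increases to A, then m(A_n) -> m(A).
Here A = [0, 3.34], so m(A) = 3.34
Step 1: a_1 = 3.34*(1 - 1/2) = 1.67, m(A_1) = 1.67
Step 2: a_2 = 3.34*(1 - 1/3) = 2.2267, m(A_2) = 2.2267
Step 3: a_3 = 3.34*(1 - 1/4) = 2.505, m(A_3) = 2.505
Step 4: a_4 = 3.34*(1 - 1/5) = 2.672, m(A_4) = 2.672
Step 5: a_5 = 3.34*(1 - 1/6) = 2.7833, m(A_5) = 2.7833
Step 6: a_6 = 3.34*(1 - 1/7) = 2.8629, m(A_6) = 2.8629
Limit: m(A_n) -> m([0,3.34]) = 3.34


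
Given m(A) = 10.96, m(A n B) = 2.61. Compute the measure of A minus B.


m(A \ B) = m(A) - m(A n B)
= 10.96 - 2.61
= 8.35


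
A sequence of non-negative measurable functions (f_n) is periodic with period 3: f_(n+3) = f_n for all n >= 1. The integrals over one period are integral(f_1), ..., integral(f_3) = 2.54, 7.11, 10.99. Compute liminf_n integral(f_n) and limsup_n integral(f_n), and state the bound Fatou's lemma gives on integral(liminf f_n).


The sequence (integral(f_n)) is periodic with period 3, repeating the values 2.54, 7.11, 10.99 indefinitely.
Step 1: For a periodic sequence, every tail (a_m, a_(m+1), ...) contains all 3 period values infinitely often.
Step 2: Hence inf of every tail = min of the period values = min(2.54, 7.11, 10.99) = 2.54.
        liminf_n integral(f_n) = sup over m of (inf of tail from m) = 2.54.
Step 3: Similarly sup of every tail = max of the period values = 10.99.
        limsup_n integral(f_n) = 10.99.
Step 4: Fatou's lemma: integral(liminf_n f_n) <= liminf_n integral(f_n) = 2.54.
        So the integral of the pointwise liminf is at most 2.54.


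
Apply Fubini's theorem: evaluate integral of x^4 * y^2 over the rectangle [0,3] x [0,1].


By Fubini's theorem, the double integral factors as a product of single integrals:
Step 1: integral_0^3 x^4 dx = [x^5/5] from 0 to 3
     = 3^5/5 = 48.6
Step 2: integral_0^1 y^2 dy = [y^3/3] from 0 to 1
     = 1^3/3 = 0.333333
Step 3: Double integral = 48.6 * 0.333333 = 16.2


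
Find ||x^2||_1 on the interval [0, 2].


Step 1: ||f||_1 = (integral_0^2 |x^2|^1 dx)^(1/1)
     = (integral_0^2 x^2 dx)^(1/1)
Step 2: integral_0^2 x^2 dx = [x^3/(3)] from 0 to 2 = 2^3/3
     = 8/3 = 2.666667
Step 3: ||f||_1 = (2.666667)^(1/1) = 2.666667


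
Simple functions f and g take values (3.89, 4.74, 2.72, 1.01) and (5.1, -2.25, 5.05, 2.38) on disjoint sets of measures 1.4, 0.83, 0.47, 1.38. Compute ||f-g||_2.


Step 1: Compute differences f_i - g_i:
  3.89 - 5.1 = -1.21
  4.74 - -2.25 = 6.99
  2.72 - 5.05 = -2.33
  1.01 - 2.38 = -1.37
Step 2: Compute |diff|^2 * measure for each set:
  |-1.21|^2 * 1.4 = 1.4641 * 1.4 = 2.04974
  |6.99|^2 * 0.83 = 48.8601 * 0.83 = 40.553883
  |-2.33|^2 * 0.47 = 5.4289 * 0.47 = 2.551583
  |-1.37|^2 * 1.38 = 1.8769 * 1.38 = 2.590122
Step 3: Sum = 47.745328
Step 4: ||f-g||_2 = (47.745328)^(1/2) = 6.909799


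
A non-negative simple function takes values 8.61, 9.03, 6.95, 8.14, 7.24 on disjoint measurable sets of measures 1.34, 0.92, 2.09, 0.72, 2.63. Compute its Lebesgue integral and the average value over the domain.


Step 1: Integral = sum(value_i * measure_i)
= 8.61*1.34 + 9.03*0.92 + 6.95*2.09 + 8.14*0.72 + 7.24*2.63
= 11.5374 + 8.3076 + 14.5255 + 5.8608 + 19.0412
= 59.2725
Step 2: Total measure of domain = 1.34 + 0.92 + 2.09 + 0.72 + 2.63 = 7.7
Step 3: Average value = 59.2725 / 7.7 = 7.697727


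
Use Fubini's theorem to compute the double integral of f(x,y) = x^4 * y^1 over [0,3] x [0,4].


By Fubini's theorem, the double integral factors as a product of single integrals:
Step 1: integral_0^3 x^4 dx = [x^5/5] from 0 to 3
     = 3^5/5 = 48.6
Step 2: integral_0^4 y^1 dy = [y^2/2] from 0 to 4
     = 4^2/2 = 8
Step 3: Double integral = 48.6 * 8 = 388.8


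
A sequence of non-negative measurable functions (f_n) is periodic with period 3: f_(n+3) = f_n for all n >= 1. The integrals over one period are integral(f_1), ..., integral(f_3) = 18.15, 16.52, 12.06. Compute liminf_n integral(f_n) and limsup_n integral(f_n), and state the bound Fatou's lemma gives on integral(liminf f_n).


The sequence (integral(f_n)) is periodic with period 3, repeating the values 18.15, 16.52, 12.06 indefinitely.
Step 1: For a periodic sequence, every tail (a_m, a_(m+1), ...) contains all 3 period values infinitely often.
Step 2: Hence inf of every tail = min of the period values = min(18.15, 16.52, 12.06) = 12.06.
        liminf_n integral(f_n) = sup over m of (inf of tail from m) = 12.06.
Step 3: Similarly sup of every tail = max of the period values = 18.15.
        limsup_n integral(f_n) = 18.15.
Step 4: Fatou's lemma: integral(liminf_n f_n) <= liminf_n integral(f_n) = 12.06.
        So the integral of the pointwise liminf is at most 12.06.


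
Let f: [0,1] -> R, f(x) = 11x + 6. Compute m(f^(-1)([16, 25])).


f^(-1)([16, 25]) = {x : 16 <= 11x + 6 <= 25}
Solving: (16 - 6)/11 <= x <= (25 - 6)/11
= [0.909091, 1.727273]
Intersecting with [0,1]: [0.909091, 1]
Measure = 1 - 0.909091 = 0.090909


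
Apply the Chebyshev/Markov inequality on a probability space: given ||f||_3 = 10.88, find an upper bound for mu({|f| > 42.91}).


Chebyshev/Markov inequality: mu(|f| > eps) <= (||f||_p / eps)^p
Step 1: ||f||_3 / eps = 10.88 / 42.91 = 0.253554
Step 2: Raise to power p = 3:
  (0.253554)^3 = 0.016301
Step 3: Therefore mu(|f| > 42.91) <= 0.016301


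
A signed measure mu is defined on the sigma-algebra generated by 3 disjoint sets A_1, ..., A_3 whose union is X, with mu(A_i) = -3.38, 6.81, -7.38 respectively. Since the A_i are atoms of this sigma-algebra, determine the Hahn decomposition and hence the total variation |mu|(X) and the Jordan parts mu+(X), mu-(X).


Step 1: Every measurable set is a union of atoms (the cells / points), so a Hahn decomposition is
  obtained by grouping atoms by sign: P = union of atoms with mu > 0, N = union of the remaining atoms.
  Atoms in P (indices): 2;  atoms in N (indices): 1, 3
  Positive values: 6.81
  Negative values: -3.38, -7.38
Step 2: mu+(X) = mu(P) = sum of positive atom values = 6.81
Step 3: mu-(X) = -mu(N) = sum of |negative atom values| = 10.76
Step 4: |mu|(X) = mu+(X) + mu-(X) = 6.81 + 10.76 = 17.57


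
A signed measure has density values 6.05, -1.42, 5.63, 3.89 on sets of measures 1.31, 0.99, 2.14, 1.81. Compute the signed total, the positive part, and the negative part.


Step 1: Compute signed measure on each set:
  Set 1: 6.05 * 1.31 = 7.9255
  Set 2: -1.42 * 0.99 = -1.4058
  Set 3: 5.63 * 2.14 = 12.0482
  Set 4: 3.89 * 1.81 = 7.0409
Step 2: Total signed measure = (7.9255) + (-1.4058) + (12.0482) + (7.0409)
     = 25.6088
Step 3: Positive part mu+(X) = sum of positive contributions = 27.0146
Step 4: Negative part mu-(X) = |sum of negative contributions| = 1.4058


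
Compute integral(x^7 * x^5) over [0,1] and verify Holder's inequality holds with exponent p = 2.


Step 1: Exact integral of f*g = integral(x^12, 0, 1) = 1/13
     = 0.076923
Step 2: Holder bound with p=2, q=2:
  ||f||_p = (integral x^14 dx)^(1/2) = (1/15)^(1/2) = 0.258199
  ||g||_q = (integral x^10 dx)^(1/2) = (1/11)^(1/2) = 0.301511
Step 3: Holder bound = ||f||_p * ||g||_q = 0.258199 * 0.301511 = 0.07785
Verification: 0.076923 <= 0.07785 (Holder holds)


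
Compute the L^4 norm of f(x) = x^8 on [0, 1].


Step 1: ||f||_4 = (integral_0^1 |x^8|^4 dx)^(1/4)
     = (integral_0^1 x^32 dx)^(1/4)
Step 2: integral_0^1 x^32 dx = [x^33/(33)] from 0 to 1 = 1^33/33
     = 1/33 = 0.030303
Step 3: ||f||_4 = (0.030303)^(1/4) = 0.417226


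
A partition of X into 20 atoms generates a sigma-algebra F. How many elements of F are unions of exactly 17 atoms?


Each element of F is a union of some subset of the 20 atoms.
Elements that are unions of exactly 17 atoms correspond to 17-element subsets of the 20 atoms.
Count = C(20, 17) = 20! / (17! * 3!) = 1140.


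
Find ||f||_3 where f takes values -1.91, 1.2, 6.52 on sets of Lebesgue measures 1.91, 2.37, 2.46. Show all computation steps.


Step 1: Compute |f_i|^3 for each value:
  |-1.91|^3 = 6.967871
  |1.2|^3 = 1.728
  |6.52|^3 = 277.167808
Step 2: Multiply by measures and sum:
  6.967871 * 1.91 = 13.308634
  1.728 * 2.37 = 4.09536
  277.167808 * 2.46 = 681.832808
Sum = 13.308634 + 4.09536 + 681.832808 = 699.236801
Step 3: Take the p-th root:
||f||_3 = (699.236801)^(1/3) = 8.875812


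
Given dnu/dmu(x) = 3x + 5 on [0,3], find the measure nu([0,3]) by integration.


nu(A) = integral_A (dnu/dmu) dmu = integral_0^3 (3x + 5) dx
Step 1: Antiderivative F(x) = (3/2)x^2 + 5x
Step 2: F(3) = (3/2)*3^2 + 5*3 = 13.5 + 15 = 28.5
Step 3: F(0) = (3/2)*0^2 + 5*0 = 0.0 + 0 = 0.0
Step 4: nu([0,3]) = F(3) - F(0) = 28.5 - 0.0 = 28.5


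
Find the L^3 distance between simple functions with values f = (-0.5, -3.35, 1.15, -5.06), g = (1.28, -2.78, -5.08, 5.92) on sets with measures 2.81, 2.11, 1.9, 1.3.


Step 1: Compute differences f_i - g_i:
  -0.5 - 1.28 = -1.78
  -3.35 - -2.78 = -0.57
  1.15 - -5.08 = 6.23
  -5.06 - 5.92 = -10.98
Step 2: Compute |diff|^3 * measure for each set:
  |-1.78|^3 * 2.81 = 5.639752 * 2.81 = 15.847703
  |-0.57|^3 * 2.11 = 0.185193 * 2.11 = 0.390757
  |6.23|^3 * 1.9 = 241.804367 * 1.9 = 459.428297
  |-10.98|^3 * 1.3 = 1323.753192 * 1.3 = 1720.87915
Step 3: Sum = 2196.545907
Step 4: ||f-g||_3 = (2196.545907)^(1/3) = 12.999104


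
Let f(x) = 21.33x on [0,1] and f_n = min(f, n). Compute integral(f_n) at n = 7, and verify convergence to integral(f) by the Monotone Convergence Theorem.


f(x) = 21.33x on [0,1]; f_n(x) = min(21.33x, n). At n = 7:
Step 1: f(x) reaches 7 at x = 7/21.33 = 0.328176
Step 2: integral(f_7) = integral(21.33x, 0, 0.328176) + integral(7, 0.328176, 1)
       = 21.33*0.328176^2/2 + 7*(1 - 0.328176)
       = 1.148617 + 4.702766
       = 5.851383
Step 3: As n -> infinity, f_n increases to f, so by MCT integral(f_n) -> integral(f) = 21.33/2 = 10.665.
Convergence: integral(f_7) = 5.851383 -> 10.665 as n -> infinity


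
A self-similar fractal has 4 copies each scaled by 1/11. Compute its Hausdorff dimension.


For a self-similar set with N copies scaled by 1/r:
dim_H = log(N)/log(r) = log(4)/log(11)
= 1.386294/2.397895
= 0.57813


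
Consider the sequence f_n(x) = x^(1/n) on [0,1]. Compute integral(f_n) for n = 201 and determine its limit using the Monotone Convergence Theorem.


At n = 201: f_201(x) = x^(1/201).
Step 1: integral(x^(1/201), 0, 1) = [x^(1/201+1) / (1/201+1)] from 0 to 1
     = 1 / (1/201 + 1) = 1 / ((201+1)/201) = 201/(201+1)
     = 201/202 = 0.99505
Step 2: As n -> infinity, f_n(x) = x^(1/n) -> 1 for x in (0,1], and f_n is increasing in n.
By MCT, lim_n integral(f_n) = integral(lim_n f_n) = integral(1, 0, 1) = 1.
Step 3: Verify convergence: 201/202 = 0.99505 -> 1


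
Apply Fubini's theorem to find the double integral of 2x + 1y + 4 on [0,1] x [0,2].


By Fubini, integrate in x first, then y.
Step 1: Fix y, integrate over x in [0,1]:
  integral(2x + 1y + 4, x=0..1)
  = 2*(1^2 - 0^2)/2 + (1y + 4)*(1 - 0)
  = 1 + (1y + 4)*1
  = 1 + 1y + 4
  = 5 + 1y
Step 2: Integrate over y in [0,2]:
  integral(5 + 1y, y=0..2)
  = 5*2 + 1*(2^2 - 0^2)/2
  = 10 + 2
  = 12


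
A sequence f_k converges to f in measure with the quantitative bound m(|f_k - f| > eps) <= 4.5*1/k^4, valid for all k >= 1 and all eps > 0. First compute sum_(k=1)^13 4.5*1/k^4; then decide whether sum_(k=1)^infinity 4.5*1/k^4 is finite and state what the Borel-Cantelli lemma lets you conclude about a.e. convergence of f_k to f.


Step 1: List the terms 4.5*1/k^4 for k = 1 to 13:
  k=1: 4.5
  k=2: 0.28125
  k=3: 0.055556
  k=4: 0.017578
  k=5: 0.0072
  k=6: 0.003472
  k=7: 0.001874
  k=8: 0.001099
  k=9: 6.858711e-04
  k=10: 4.500000e-04
  k=11: 3.073561e-04
  k=12: 2.170139e-04
  k=13: 1.575575e-04
Step 2: Partial sum = 4.5 + 0.28125 + 0.055556 + 0.017578 + 0.0072 + 0.003472 + 0.001874 + 0.001099 + 6.858711e-04 + 4.500000e-04 + 3.073561e-04 + 2.170139e-04 + 1.575575e-04
     = 4.869847
Step 3: The full series sum_(k>=1) 4.5*1/k^4 converges (p-series with p = 4 > 1; a constant multiple of a convergent series converges).
Step 4: Fix eps > 0. Since sum_k m(|f_k - f| > eps) < infinity, the Borel-Cantelli lemma gives
        m(limsup_k {|f_k - f| > eps}) = 0, i.e. for a.e. x, |f_k(x) - f(x)| <= eps for all large k.
        Applying this with eps = 1/j for j = 1, 2, ... and intersecting the countably many full-measure sets,
        for a.e. x we get limsup_k |f_k(x) - f(x)| <= 1/j for every j, hence f_k -> f almost everywhere.
Conclusion: series converges; Borel-Cantelli yields f_k -> f a.e.


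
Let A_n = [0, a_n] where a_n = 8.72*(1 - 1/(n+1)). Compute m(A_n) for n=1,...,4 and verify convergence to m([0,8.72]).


By continuity of measure from below: if A_n increases to A, then m(A_n) -> m(A).
Here A = [0, 8.72], so m(A) = 8.72
Step 1: a_1 = 8.72*(1 - 1/2) = 4.36, m(A_1) = 4.36
Step 2: a_2 = 8.72*(1 - 1/3) = 5.8133, m(A_2) = 5.8133
Step 3: a_3 = 8.72*(1 - 1/4) = 6.54, m(A_3) = 6.54
Step 4: a_4 = 8.72*(1 - 1/5) = 6.976, m(A_4) = 6.976
Limit: m(A_n) -> m([0,8.72]) = 8.72


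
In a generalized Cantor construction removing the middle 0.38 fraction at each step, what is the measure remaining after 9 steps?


Step 1: At each step, fraction remaining = 1 - 0.38 = 0.62
Step 2: After 9 steps, measure = (0.62)^9
Result = 0.013537


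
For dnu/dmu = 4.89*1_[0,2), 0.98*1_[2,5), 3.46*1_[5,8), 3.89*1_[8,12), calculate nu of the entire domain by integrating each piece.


Integrate each piece of the Radon-Nikodym derivative:
Step 1: integral_0^2 4.89 dx = 4.89*(2-0) = 4.89*2 = 9.78
Step 2: integral_2^5 0.98 dx = 0.98*(5-2) = 0.98*3 = 2.94
Step 3: integral_5^8 3.46 dx = 3.46*(8-5) = 3.46*3 = 10.38
Step 4: integral_8^12 3.89 dx = 3.89*(12-8) = 3.89*4 = 15.56
Total: 9.78 + 2.94 + 10.38 + 15.56 = 38.66


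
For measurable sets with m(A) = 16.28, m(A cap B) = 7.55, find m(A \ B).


m(A \ B) = m(A) - m(A n B)
= 16.28 - 7.55
= 8.73


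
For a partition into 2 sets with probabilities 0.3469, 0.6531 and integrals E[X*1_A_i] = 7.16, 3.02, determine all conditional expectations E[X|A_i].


For each cell A_i: E[X|A_i] = E[X*1_A_i] / P(A_i)
Step 1: E[X|A_1] = 7.16 / 0.3469 = 20.639954
Step 2: E[X|A_2] = 3.02 / 0.6531 = 4.6241
Verification: E[X] = sum E[X*1_A_i] = 7.16 + 3.02 = 10.18


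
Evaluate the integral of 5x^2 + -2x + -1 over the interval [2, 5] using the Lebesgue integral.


The Lebesgue integral of a Riemann-integrable function agrees with the Riemann integral.
Antiderivative F(x) = (5/3)x^3 + (-2/2)x^2 + -1x
F(5) = (5/3)*5^3 + (-2/2)*5^2 + -1*5
     = (5/3)*125 + (-2/2)*25 + -1*5
     = 208.333333 + -25 + -5
     = 178.333333
F(2) = 7.333333
Integral = F(5) - F(2) = 178.333333 - 7.333333 = 171


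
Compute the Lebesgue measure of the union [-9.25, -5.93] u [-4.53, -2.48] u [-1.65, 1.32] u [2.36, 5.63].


For pairwise disjoint intervals, m(union) = sum of lengths.
= (-5.93 - -9.25) + (-2.48 - -4.53) + (1.32 - -1.65) + (5.63 - 2.36)
= 3.32 + 2.05 + 2.97 + 3.27
= 11.61


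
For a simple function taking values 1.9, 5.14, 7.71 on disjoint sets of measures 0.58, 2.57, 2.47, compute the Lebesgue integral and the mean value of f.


Step 1: Integral = sum(value_i * measure_i)
= 1.9*0.58 + 5.14*2.57 + 7.71*2.47
= 1.102 + 13.2098 + 19.0437
= 33.3555
Step 2: Total measure of domain = 0.58 + 2.57 + 2.47 = 5.62
Step 3: Average value = 33.3555 / 5.62 = 5.935142


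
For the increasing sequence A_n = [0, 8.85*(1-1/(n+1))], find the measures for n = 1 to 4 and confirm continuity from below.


By continuity of measure from below: if A_n increases to A, then m(A_n) -> m(A).
Here A = [0, 8.85], so m(A) = 8.85
Step 1: a_1 = 8.85*(1 - 1/2) = 4.425, m(A_1) = 4.425
Step 2: a_2 = 8.85*(1 - 1/3) = 5.9, m(A_2) = 5.9
Step 3: a_3 = 8.85*(1 - 1/4) = 6.6375, m(A_3) = 6.6375
Step 4: a_4 = 8.85*(1 - 1/5) = 7.08, m(A_4) = 7.08
Limit: m(A_n) -> m([0,8.85]) = 8.85


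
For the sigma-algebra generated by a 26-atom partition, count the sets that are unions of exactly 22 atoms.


Each element of F is a union of some subset of the 26 atoms.
Elements that are unions of exactly 22 atoms correspond to 22-element subsets of the 26 atoms.
Count = C(26, 22) = 26! / (22! * 4!) = 14950.


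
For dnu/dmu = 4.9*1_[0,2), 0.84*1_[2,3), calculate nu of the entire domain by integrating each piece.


Integrate each piece of the Radon-Nikodym derivative:
Step 1: integral_0^2 4.9 dx = 4.9*(2-0) = 4.9*2 = 9.8
Step 2: integral_2^3 0.84 dx = 0.84*(3-2) = 0.84*1 = 0.84
Total: 9.8 + 0.84 = 10.64


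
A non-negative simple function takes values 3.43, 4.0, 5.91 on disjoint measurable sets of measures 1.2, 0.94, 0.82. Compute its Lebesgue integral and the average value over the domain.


Step 1: Integral = sum(value_i * measure_i)
= 3.43*1.2 + 4.0*0.94 + 5.91*0.82
= 4.116 + 3.76 + 4.8462
= 12.7222
Step 2: Total measure of domain = 1.2 + 0.94 + 0.82 = 2.96
Step 3: Average value = 12.7222 / 2.96 = 4.298041


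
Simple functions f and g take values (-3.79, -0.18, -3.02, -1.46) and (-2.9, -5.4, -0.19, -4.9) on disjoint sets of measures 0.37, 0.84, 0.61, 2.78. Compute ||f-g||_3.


Step 1: Compute differences f_i - g_i:
  -3.79 - -2.9 = -0.89
  -0.18 - -5.4 = 5.22
  -3.02 - -0.19 = -2.83
  -1.46 - -4.9 = 3.44
Step 2: Compute |diff|^3 * measure for each set:
  |-0.89|^3 * 0.37 = 0.704969 * 0.37 = 0.260839
  |5.22|^3 * 0.84 = 142.236648 * 0.84 = 119.478784
  |-2.83|^3 * 0.61 = 22.665187 * 0.61 = 13.825764
  |3.44|^3 * 2.78 = 40.707584 * 2.78 = 113.167084
Step 3: Sum = 246.73247
Step 4: ||f-g||_3 = (246.73247)^(1/3) = 6.272039


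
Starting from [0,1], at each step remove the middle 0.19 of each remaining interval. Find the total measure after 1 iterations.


Step 1: At each step, fraction remaining = 1 - 0.19 = 0.81
Step 2: After 1 steps, measure = (0.81)^1
Step 3: Computing the power step by step:
  After step 1: 0.81
Result = 0.81


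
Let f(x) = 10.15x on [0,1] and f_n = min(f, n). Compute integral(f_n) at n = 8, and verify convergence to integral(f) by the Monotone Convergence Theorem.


f(x) = 10.15x on [0,1]; f_n(x) = min(10.15x, n). At n = 8:
Step 1: f(x) reaches 8 at x = 8/10.15 = 0.788177
Step 2: integral(f_8) = integral(10.15x, 0, 0.788177) + integral(8, 0.788177, 1)
       = 10.15*0.788177^2/2 + 8*(1 - 0.788177)
       = 3.152709 + 1.694581
       = 4.847291
Step 3: As n -> infinity, f_n increases to f, so by MCT integral(f_n) -> integral(f) = 10.15/2 = 5.075.
Convergence: integral(f_8) = 4.847291 -> 5.075 as n -> infinity


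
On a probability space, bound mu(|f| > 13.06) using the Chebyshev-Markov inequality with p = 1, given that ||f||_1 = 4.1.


Chebyshev/Markov inequality: mu(|f| > eps) <= (||f||_p / eps)^p
Step 1: ||f||_1 / eps = 4.1 / 13.06 = 0.313936
Step 2: Raise to power p = 1:
  (0.313936)^1 = 0.313936
Step 3: Therefore mu(|f| > 13.06) <= 0.313936


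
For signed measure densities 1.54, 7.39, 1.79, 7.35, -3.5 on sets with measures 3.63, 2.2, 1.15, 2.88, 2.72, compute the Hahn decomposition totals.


Step 1: Compute signed measure on each set:
  Set 1: 1.54 * 3.63 = 5.5902
  Set 2: 7.39 * 2.2 = 16.258
  Set 3: 1.79 * 1.15 = 2.0585
  Set 4: 7.35 * 2.88 = 21.168
  Set 5: -3.5 * 2.72 = -9.52
Step 2: Total signed measure = (5.5902) + (16.258) + (2.0585) + (21.168) + (-9.52)
     = 35.5547
Step 3: Positive part mu+(X) = sum of positive contributions = 45.0747
Step 4: Negative part mu-(X) = |sum of negative contributions| = 9.52


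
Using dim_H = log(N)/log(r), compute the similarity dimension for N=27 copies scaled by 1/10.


For a self-similar set with N copies scaled by 1/r:
dim_H = log(N)/log(r) = log(27)/log(10)
= 3.295837/2.302585
= 1.431364


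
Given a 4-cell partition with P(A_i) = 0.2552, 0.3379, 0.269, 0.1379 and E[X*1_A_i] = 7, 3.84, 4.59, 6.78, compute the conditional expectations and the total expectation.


For each cell A_i: E[X|A_i] = E[X*1_A_i] / P(A_i)
Step 1: E[X|A_1] = 7 / 0.2552 = 27.429467
Step 2: E[X|A_2] = 3.84 / 0.3379 = 11.364309
Step 3: E[X|A_3] = 4.59 / 0.269 = 17.063197
Step 4: E[X|A_4] = 6.78 / 0.1379 = 49.166062
Verification: E[X] = sum E[X*1_A_i] = 7 + 3.84 + 4.59 + 6.78 = 22.21


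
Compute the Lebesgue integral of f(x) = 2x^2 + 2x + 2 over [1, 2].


The Lebesgue integral of a Riemann-integrable function agrees with the Riemann integral.
Antiderivative F(x) = (2/3)x^3 + (2/2)x^2 + 2x
F(2) = (2/3)*2^3 + (2/2)*2^2 + 2*2
     = (2/3)*8 + (2/2)*4 + 2*2
     = 5.333333 + 4 + 4
     = 13.333333
F(1) = 3.666667
Integral = F(2) - F(1) = 13.333333 - 3.666667 = 9.666667


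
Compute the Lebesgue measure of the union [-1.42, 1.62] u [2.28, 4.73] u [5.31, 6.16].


For pairwise disjoint intervals, m(union) = sum of lengths.
= (1.62 - -1.42) + (4.73 - 2.28) + (6.16 - 5.31)
= 3.04 + 2.45 + 0.85
= 6.34


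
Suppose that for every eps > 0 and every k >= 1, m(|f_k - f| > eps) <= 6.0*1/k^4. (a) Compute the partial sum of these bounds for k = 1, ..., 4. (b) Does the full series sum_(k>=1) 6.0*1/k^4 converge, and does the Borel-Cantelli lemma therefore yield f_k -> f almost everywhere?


Step 1: List the terms 6.0*1/k^4 for k = 1 to 4:
  k=1: 6
  k=2: 0.375
  k=3: 0.074074
  k=4: 0.023438
Step 2: Partial sum = 6 + 0.375 + 0.074074 + 0.023438
     = 6.472512
Step 3: The full series sum_(k>=1) 6.0*1/k^4 converges (p-series with p = 4 > 1; a constant multiple of a convergent series converges).
Step 4: Fix eps > 0. Since sum_k m(|f_k - f| > eps) < infinity, the Borel-Cantelli lemma gives
        m(limsup_k {|f_k - f| > eps}) = 0, i.e. for a.e. x, |f_k(x) - f(x)| <= eps for all large k.
        Applying this with eps = 1/j for j = 1, 2, ... and intersecting the countably many full-measure sets,
        for a.e. x we get limsup_k |f_k(x) - f(x)| <= 1/j for every j, hence f_k -> f almost everywhere.
Conclusion: series converges; Borel-Cantelli yields f_k -> f a.e.


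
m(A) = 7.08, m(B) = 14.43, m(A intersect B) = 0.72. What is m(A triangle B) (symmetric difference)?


m(A Delta B) = m(A) + m(B) - 2*m(A n B)
= 7.08 + 14.43 - 2*0.72
= 7.08 + 14.43 - 1.44
= 20.07


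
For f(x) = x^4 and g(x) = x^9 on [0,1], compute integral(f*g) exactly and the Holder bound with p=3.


Step 1: Exact integral of f*g = integral(x^13, 0, 1) = 1/14
     = 0.071429
Step 2: Holder bound with p=3, q=1.5:
  ||f||_p = (integral x^12 dx)^(1/3) = (1/13)^(1/3) = 0.42529
  ||g||_q = (integral x^13.5 dx)^(1/1.5) = (1/14.5)^(1/1.5) = 0.168172
Step 3: Holder bound = ||f||_p * ||g||_q = 0.42529 * 0.168172 = 0.071522
Verification: 0.071429 <= 0.071522 (Holder holds)


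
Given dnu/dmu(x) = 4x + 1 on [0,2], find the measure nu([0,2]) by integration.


nu(A) = integral_A (dnu/dmu) dmu = integral_0^2 (4x + 1) dx
Step 1: Antiderivative F(x) = (4/2)x^2 + 1x
Step 2: F(2) = (4/2)*2^2 + 1*2 = 8 + 2 = 10
Step 3: F(0) = (4/2)*0^2 + 1*0 = 0.0 + 0 = 0.0
Step 4: nu([0,2]) = F(2) - F(0) = 10 - 0.0 = 10


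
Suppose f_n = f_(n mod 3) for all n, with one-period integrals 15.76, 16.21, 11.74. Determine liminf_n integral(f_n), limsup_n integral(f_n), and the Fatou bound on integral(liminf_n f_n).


The sequence (integral(f_n)) is periodic with period 3, repeating the values 15.76, 16.21, 11.74 indefinitely.
Step 1: For a periodic sequence, every tail (a_m, a_(m+1), ...) contains all 3 period values infinitely often.
Step 2: Hence inf of every tail = min of the period values = min(15.76, 16.21, 11.74) = 11.74.
        liminf_n integral(f_n) = sup over m of (inf of tail from m) = 11.74.
Step 3: Similarly sup of every tail = max of the period values = 16.21.
        limsup_n integral(f_n) = 16.21.
Step 4: Fatou's lemma: integral(liminf_n f_n) <= liminf_n integral(f_n) = 11.74.
        So the integral of the pointwise liminf is at most 11.74.


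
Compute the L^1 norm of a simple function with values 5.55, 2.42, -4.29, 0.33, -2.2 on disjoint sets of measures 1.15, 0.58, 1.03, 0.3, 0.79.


Step 1: Compute |f_i|^1 for each value:
  |5.55|^1 = 5.55
  |2.42|^1 = 2.42
  |-4.29|^1 = 4.29
  |0.33|^1 = 0.33
  |-2.2|^1 = 2.2
Step 2: Multiply by measures and sum:
  5.55 * 1.15 = 6.3825
  2.42 * 0.58 = 1.4036
  4.29 * 1.03 = 4.4187
  0.33 * 0.3 = 0.099
  2.2 * 0.79 = 1.738
Sum = 6.3825 + 1.4036 + 4.4187 + 0.099 + 1.738 = 14.0418
Step 3: Take the p-th root:
||f||_1 = (14.0418)^(1/1) = 14.0418


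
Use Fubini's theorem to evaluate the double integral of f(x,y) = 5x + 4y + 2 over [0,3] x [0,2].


By Fubini, integrate in x first, then y.
Step 1: Fix y, integrate over x in [0,3]:
  integral(5x + 4y + 2, x=0..3)
  = 5*(3^2 - 0^2)/2 + (4y + 2)*(3 - 0)
  = 22.5 + (4y + 2)*3
  = 22.5 + 12y + 6
  = 28.5 + 12y
Step 2: Integrate over y in [0,2]:
  integral(28.5 + 12y, y=0..2)
  = 28.5*2 + 12*(2^2 - 0^2)/2
  = 57 + 24
  = 81


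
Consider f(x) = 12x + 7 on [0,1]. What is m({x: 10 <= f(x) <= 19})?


f^(-1)([10, 19]) = {x : 10 <= 12x + 7 <= 19}
Solving: (10 - 7)/12 <= x <= (19 - 7)/12
= [0.25, 1]
Intersecting with [0,1]: [0.25, 1]
Measure = 1 - 0.25 = 0.75


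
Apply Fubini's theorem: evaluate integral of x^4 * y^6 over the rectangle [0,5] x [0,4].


By Fubini's theorem, the double integral factors as a product of single integrals:
Step 1: integral_0^5 x^4 dx = [x^5/5] from 0 to 5
     = 5^5/5 = 625
Step 2: integral_0^4 y^6 dy = [y^7/7] from 0 to 4
     = 4^7/7 = 2340.571429
Step 3: Double integral = 625 * 2340.571429 = 1.462857e+06


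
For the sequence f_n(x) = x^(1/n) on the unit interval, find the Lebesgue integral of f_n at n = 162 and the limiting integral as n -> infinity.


At n = 162: f_162(x) = x^(1/162).
Step 1: integral(x^(1/162), 0, 1) = [x^(1/162+1) / (1/162+1)] from 0 to 1
     = 1 / (1/162 + 1) = 1 / ((162+1)/162) = 162/(162+1)
     = 162/163 = 0.993865
Step 2: As n -> infinity, f_n(x) = x^(1/n) -> 1 for x in (0,1], and f_n is increasing in n.
By MCT, lim_n integral(f_n) = integral(lim_n f_n) = integral(1, 0, 1) = 1.
Step 3: Verify convergence: 162/163 = 0.993865 -> 1


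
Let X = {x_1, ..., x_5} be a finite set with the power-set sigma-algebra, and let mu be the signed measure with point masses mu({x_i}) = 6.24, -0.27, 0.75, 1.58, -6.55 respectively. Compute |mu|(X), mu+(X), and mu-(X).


Step 1: Every measurable set is a union of atoms (the cells / points), so a Hahn decomposition is
  obtained by grouping atoms by sign: P = union of atoms with mu > 0, N = union of the remaining atoms.
  Atoms in P (indices): 1, 3, 4;  atoms in N (indices): 2, 5
  Positive values: 6.24, 0.75, 1.58
  Negative values: -0.27, -6.55
Step 2: mu+(X) = mu(P) = sum of positive atom values = 8.57
Step 3: mu-(X) = -mu(N) = sum of |negative atom values| = 6.82
Step 4: |mu|(X) = mu+(X) + mu-(X) = 8.57 + 6.82 = 15.39


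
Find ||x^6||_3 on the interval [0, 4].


Step 1: ||f||_3 = (integral_0^4 |x^6|^3 dx)^(1/3)
     = (integral_0^4 x^18 dx)^(1/3)
Step 2: integral_0^4 x^18 dx = [x^19/(19)] from 0 to 4 = 4^19/19
     = 274877906944/19 = 1.446726e+10
Step 3: ||f||_3 = (1.446726e+10)^(1/3) = 2436.662679


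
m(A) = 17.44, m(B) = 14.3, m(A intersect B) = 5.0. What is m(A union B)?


By inclusion-exclusion: m(A u B) = m(A) + m(B) - m(A n B)
= 17.44 + 14.3 - 5.0
= 26.74


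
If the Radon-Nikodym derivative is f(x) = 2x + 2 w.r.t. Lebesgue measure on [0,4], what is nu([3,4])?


nu(A) = integral_A (dnu/dmu) dmu = integral_3^4 (2x + 2) dx
Step 1: Antiderivative F(x) = (2/2)x^2 + 2x
Step 2: F(4) = (2/2)*4^2 + 2*4 = 16 + 8 = 24
Step 3: F(3) = (2/2)*3^2 + 2*3 = 9 + 6 = 15
Step 4: nu([3,4]) = F(4) - F(3) = 24 - 15 = 9


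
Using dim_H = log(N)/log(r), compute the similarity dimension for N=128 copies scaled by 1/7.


For a self-similar set with N copies scaled by 1/r:
dim_H = log(N)/log(r) = log(128)/log(7)
= 4.85203/1.94591
= 2.49345


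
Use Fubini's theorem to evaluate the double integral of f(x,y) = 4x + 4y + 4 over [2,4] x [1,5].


By Fubini, integrate in x first, then y.
Step 1: Fix y, integrate over x in [2,4]:
  integral(4x + 4y + 4, x=2..4)
  = 4*(4^2 - 2^2)/2 + (4y + 4)*(4 - 2)
  = 24 + (4y + 4)*2
  = 24 + 8y + 8
  = 32 + 8y
Step 2: Integrate over y in [1,5]:
  integral(32 + 8y, y=1..5)
  = 32*4 + 8*(5^2 - 1^2)/2
  = 128 + 96
  = 224


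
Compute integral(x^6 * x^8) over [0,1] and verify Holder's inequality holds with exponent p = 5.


Step 1: Exact integral of f*g = integral(x^14, 0, 1) = 1/15
     = 0.066667
Step 2: Holder bound with p=5, q=1.25:
  ||f||_p = (integral x^30 dx)^(1/5) = (1/31)^(1/5) = 0.503185
  ||g||_q = (integral x^10 dx)^(1/1.25) = (1/11)^(1/1.25) = 0.146854
Step 3: Holder bound = ||f||_p * ||g||_q = 0.503185 * 0.146854 = 0.073895
Verification: 0.066667 <= 0.073895 (Holder holds)


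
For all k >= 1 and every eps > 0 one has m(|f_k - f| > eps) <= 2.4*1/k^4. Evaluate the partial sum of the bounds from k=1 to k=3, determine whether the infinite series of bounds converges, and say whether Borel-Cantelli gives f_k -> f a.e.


Step 1: List the terms 2.4*1/k^4 for k = 1 to 3:
  k=1: 2.4
  k=2: 0.15
  k=3: 0.02963
Step 2: Partial sum = 2.4 + 0.15 + 0.02963
     = 2.57963
Step 3: The full series sum_(k>=1) 2.4*1/k^4 converges (p-series with p = 4 > 1; a constant multiple of a convergent series converges).
Step 4: Fix eps > 0. Since sum_k m(|f_k - f| > eps) < infinity, the Borel-Cantelli lemma gives
        m(limsup_k {|f_k - f| > eps}) = 0, i.e. for a.e. x, |f_k(x) - f(x)| <= eps for all large k.
        Applying this with eps = 1/j for j = 1, 2, ... and intersecting the countably many full-measure sets,
        for a.e. x we get limsup_k |f_k(x) - f(x)| <= 1/j for every j, hence f_k -> f almost everywhere.
Conclusion: series converges; Borel-Cantelli yields f_k -> f a.e.


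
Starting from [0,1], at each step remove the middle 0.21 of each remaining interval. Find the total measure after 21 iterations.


Step 1: At each step, fraction remaining = 1 - 0.21 = 0.79
Step 2: After 21 steps, measure = (0.79)^21
Result = 0.007082


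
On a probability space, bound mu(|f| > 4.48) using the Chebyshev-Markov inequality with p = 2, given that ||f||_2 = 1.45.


Chebyshev/Markov inequality: mu(|f| > eps) <= (||f||_p / eps)^p
Step 1: ||f||_2 / eps = 1.45 / 4.48 = 0.323661
Step 2: Raise to power p = 2:
  (0.323661)^2 = 0.104756
Step 3: Therefore mu(|f| > 4.48) <= 0.104756


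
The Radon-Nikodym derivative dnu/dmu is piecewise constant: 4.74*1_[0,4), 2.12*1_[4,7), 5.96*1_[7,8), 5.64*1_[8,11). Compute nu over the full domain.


Integrate each piece of the Radon-Nikodym derivative:
Step 1: integral_0^4 4.74 dx = 4.74*(4-0) = 4.74*4 = 18.96
Step 2: integral_4^7 2.12 dx = 2.12*(7-4) = 2.12*3 = 6.36
Step 3: integral_7^8 5.96 dx = 5.96*(8-7) = 5.96*1 = 5.96
Step 4: integral_8^11 5.64 dx = 5.64*(11-8) = 5.64*3 = 16.92
Total: 18.96 + 6.36 + 5.96 + 16.92 = 48.2


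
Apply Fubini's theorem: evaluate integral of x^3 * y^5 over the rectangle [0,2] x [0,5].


By Fubini's theorem, the double integral factors as a product of single integrals:
Step 1: integral_0^2 x^3 dx = [x^4/4] from 0 to 2
     = 2^4/4 = 4
Step 2: integral_0^5 y^5 dy = [y^6/6] from 0 to 5
     = 5^6/6 = 2604.166667
Step 3: Double integral = 4 * 2604.166667 = 10416.666667


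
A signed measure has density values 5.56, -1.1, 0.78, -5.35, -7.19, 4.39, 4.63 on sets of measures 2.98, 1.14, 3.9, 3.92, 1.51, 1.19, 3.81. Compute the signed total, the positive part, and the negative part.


Step 1: Compute signed measure on each set:
  Set 1: 5.56 * 2.98 = 16.5688
  Set 2: -1.1 * 1.14 = -1.254
  Set 3: 0.78 * 3.9 = 3.042
  Set 4: -5.35 * 3.92 = -20.972
  Set 5: -7.19 * 1.51 = -10.8569
  Set 6: 4.39 * 1.19 = 5.2241
  Set 7: 4.63 * 3.81 = 17.6403
Step 2: Total signed measure = (16.5688) + (-1.254) + (3.042) + (-20.972) + (-10.8569) + (5.2241) + (17.6403)
     = 9.3923
Step 3: Positive part mu+(X) = sum of positive contributions = 42.4752
Step 4: Negative part mu-(X) = |sum of negative contributions| = 33.0829


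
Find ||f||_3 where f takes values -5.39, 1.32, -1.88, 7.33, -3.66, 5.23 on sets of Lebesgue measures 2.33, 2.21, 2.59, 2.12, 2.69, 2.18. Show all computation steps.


Step 1: Compute |f_i|^3 for each value:
  |-5.39|^3 = 156.590819
  |1.32|^3 = 2.299968
  |-1.88|^3 = 6.644672
  |7.33|^3 = 393.832837
  |-3.66|^3 = 49.027896
  |5.23|^3 = 143.055667
Step 2: Multiply by measures and sum:
  156.590819 * 2.33 = 364.856608
  2.299968 * 2.21 = 5.082929
  6.644672 * 2.59 = 17.2097
  393.832837 * 2.12 = 834.925614
  49.027896 * 2.69 = 131.88504
  143.055667 * 2.18 = 311.861354
Sum = 364.856608 + 5.082929 + 17.2097 + 834.925614 + 131.88504 + 311.861354 = 1665.821247
Step 3: Take the p-th root:
||f||_3 = (1665.821247)^(1/3) = 11.854306


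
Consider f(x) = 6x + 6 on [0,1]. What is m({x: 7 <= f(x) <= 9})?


f^(-1)([7, 9]) = {x : 7 <= 6x + 6 <= 9}
Solving: (7 - 6)/6 <= x <= (9 - 6)/6
= [0.166667, 0.5]
Intersecting with [0,1]: [0.166667, 0.5]
Measure = 0.5 - 0.166667 = 0.333333


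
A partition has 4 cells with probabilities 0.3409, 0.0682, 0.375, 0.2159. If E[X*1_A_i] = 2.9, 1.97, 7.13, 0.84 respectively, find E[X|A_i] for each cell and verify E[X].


For each cell A_i: E[X|A_i] = E[X*1_A_i] / P(A_i)
Step 1: E[X|A_1] = 2.9 / 0.3409 = 8.506894
Step 2: E[X|A_2] = 1.97 / 0.0682 = 28.88563
Step 3: E[X|A_3] = 7.13 / 0.375 = 19.013333
Step 4: E[X|A_4] = 0.84 / 0.2159 = 3.89069
Verification: E[X] = sum E[X*1_A_i] = 2.9 + 1.97 + 7.13 + 0.84 = 12.84


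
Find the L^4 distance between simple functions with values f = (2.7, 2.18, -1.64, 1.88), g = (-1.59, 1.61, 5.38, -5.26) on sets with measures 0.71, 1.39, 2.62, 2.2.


Step 1: Compute differences f_i - g_i:
  2.7 - -1.59 = 4.29
  2.18 - 1.61 = 0.57
  -1.64 - 5.38 = -7.02
  1.88 - -5.26 = 7.14
Step 2: Compute |diff|^4 * measure for each set:
  |4.29|^4 * 0.71 = 338.710897 * 0.71 = 240.484737
  |0.57|^4 * 1.39 = 0.10556 * 1.39 = 0.146728
  |-7.02|^4 * 2.62 = 2428.557824 * 2.62 = 6362.821499
  |7.14|^4 * 2.2 = 2598.919616 * 2.2 = 5717.623156
Step 3: Sum = 12321.07612
Step 4: ||f-g||_4 = (12321.07612)^(1/4) = 10.53567


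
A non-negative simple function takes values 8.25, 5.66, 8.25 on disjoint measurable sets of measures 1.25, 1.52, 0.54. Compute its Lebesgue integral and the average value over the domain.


Step 1: Integral = sum(value_i * measure_i)
= 8.25*1.25 + 5.66*1.52 + 8.25*0.54
= 10.3125 + 8.6032 + 4.455
= 23.3707
Step 2: Total measure of domain = 1.25 + 1.52 + 0.54 = 3.31
Step 3: Average value = 23.3707 / 3.31 = 7.060634


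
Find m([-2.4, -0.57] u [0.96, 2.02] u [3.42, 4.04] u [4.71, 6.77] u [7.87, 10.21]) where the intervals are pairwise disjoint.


For pairwise disjoint intervals, m(union) = sum of lengths.
= (-0.57 - -2.4) + (2.02 - 0.96) + (4.04 - 3.42) + (6.77 - 4.71) + (10.21 - 7.87)
= 1.83 + 1.06 + 0.62 + 2.06 + 2.34
= 7.91


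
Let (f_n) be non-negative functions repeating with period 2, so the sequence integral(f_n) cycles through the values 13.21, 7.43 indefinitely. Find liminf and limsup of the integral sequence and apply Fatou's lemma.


The sequence (integral(f_n)) is periodic with period 2, repeating the values 13.21, 7.43 indefinitely.
Step 1: For a periodic sequence, every tail (a_m, a_(m+1), ...) contains all 2 period values infinitely often.
Step 2: Hence inf of every tail = min of the period values = min(13.21, 7.43) = 7.43.
        liminf_n integral(f_n) = sup over m of (inf of tail from m) = 7.43.
Step 3: Similarly sup of every tail = max of the period values = 13.21.
        limsup_n integral(f_n) = 13.21.
Step 4: Fatou's lemma: integral(liminf_n f_n) <= liminf_n integral(f_n) = 7.43.
        So the integral of the pointwise liminf is at most 7.43.


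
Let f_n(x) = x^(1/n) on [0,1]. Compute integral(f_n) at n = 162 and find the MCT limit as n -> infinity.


At n = 162: f_162(x) = x^(1/162).
Step 1: integral(x^(1/162), 0, 1) = [x^(1/162+1) / (1/162+1)] from 0 to 1
     = 1 / (1/162 + 1) = 1 / ((162+1)/162) = 162/(162+1)
     = 162/163 = 0.993865
Step 2: As n -> infinity, f_n(x) = x^(1/n) -> 1 for x in (0,1], and f_n is increasing in n.
By MCT, lim_n integral(f_n) = integral(lim_n f_n) = integral(1, 0, 1) = 1.
Step 3: Verify convergence: 162/163 = 0.993865 -> 1


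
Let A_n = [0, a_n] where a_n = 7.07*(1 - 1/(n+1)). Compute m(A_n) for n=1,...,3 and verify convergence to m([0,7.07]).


By continuity of measure from below: if A_n increases to A, then m(A_n) -> m(A).
Here A = [0, 7.07], so m(A) = 7.07
Step 1: a_1 = 7.07*(1 - 1/2) = 3.535, m(A_1) = 3.535
Step 2: a_2 = 7.07*(1 - 1/3) = 4.7133, m(A_2) = 4.7133
Step 3: a_3 = 7.07*(1 - 1/4) = 5.3025, m(A_3) = 5.3025
Limit: m(A_n) -> m([0,7.07]) = 7.07


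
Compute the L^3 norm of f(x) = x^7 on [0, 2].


Step 1: ||f||_3 = (integral_0^2 |x^7|^3 dx)^(1/3)
     = (integral_0^2 x^21 dx)^(1/3)
Step 2: integral_0^2 x^21 dx = [x^22/(22)] from 0 to 2 = 2^22/22
     = 4194304/22 = 190650.181818
Step 3: ||f||_3 = (190650.181818)^(1/3) = 57.554472
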